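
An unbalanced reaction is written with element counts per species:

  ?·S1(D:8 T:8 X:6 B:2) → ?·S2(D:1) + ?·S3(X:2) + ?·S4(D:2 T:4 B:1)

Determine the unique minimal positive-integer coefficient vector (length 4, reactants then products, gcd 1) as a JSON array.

Coefficients: [1, 4, 3, 2]

D: 1·8 = 8 | 4·1+3·0+2·2 = 8
T: 1·8 = 8 | 4·0+3·0+2·4 = 8
X: 1·6 = 6 | 4·0+3·2+2·0 = 6
B: 1·2 = 2 | 4·0+3·0+2·1 = 2
gcd(1,4,3,2) = 1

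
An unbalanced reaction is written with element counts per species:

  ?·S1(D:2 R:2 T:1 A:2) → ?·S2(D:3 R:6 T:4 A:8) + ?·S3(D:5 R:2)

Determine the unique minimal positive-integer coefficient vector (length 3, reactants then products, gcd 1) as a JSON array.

D: 4·2 = 8 | 1·3+1·5 = 8
R: 4·2 = 8 | 1·6+1·2 = 8
T: 4·1 = 4 | 1·4+1·0 = 4
A: 4·2 = 8 | 1·8+1·0 = 8
gcd(4,1,1) = 1

Coefficients: [4, 1, 1]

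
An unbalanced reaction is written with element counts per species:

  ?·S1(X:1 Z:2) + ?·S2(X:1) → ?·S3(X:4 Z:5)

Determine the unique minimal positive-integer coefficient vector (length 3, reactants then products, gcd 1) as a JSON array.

Coefficients: [5, 3, 2]

X: 5·1+3·1 = 8 | 2·4 = 8
Z: 5·2+3·0 = 10 | 2·5 = 10
gcd(5,3,2) = 1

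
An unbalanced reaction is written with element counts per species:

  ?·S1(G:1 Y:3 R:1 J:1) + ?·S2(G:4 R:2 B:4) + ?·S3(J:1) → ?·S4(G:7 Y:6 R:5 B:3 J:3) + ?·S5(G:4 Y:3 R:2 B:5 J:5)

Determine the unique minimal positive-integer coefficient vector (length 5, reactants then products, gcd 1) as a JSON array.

G: 3·1+2·4+5·0 = 11 | 1·7+1·4 = 11
Y: 3·3+2·0+5·0 = 9 | 1·6+1·3 = 9
R: 3·1+2·2+5·0 = 7 | 1·5+1·2 = 7
B: 3·0+2·4+5·0 = 8 | 1·3+1·5 = 8
J: 3·1+2·0+5·1 = 8 | 1·3+1·5 = 8
gcd(3,2,5,1,1) = 1

Coefficients: [3, 2, 5, 1, 1]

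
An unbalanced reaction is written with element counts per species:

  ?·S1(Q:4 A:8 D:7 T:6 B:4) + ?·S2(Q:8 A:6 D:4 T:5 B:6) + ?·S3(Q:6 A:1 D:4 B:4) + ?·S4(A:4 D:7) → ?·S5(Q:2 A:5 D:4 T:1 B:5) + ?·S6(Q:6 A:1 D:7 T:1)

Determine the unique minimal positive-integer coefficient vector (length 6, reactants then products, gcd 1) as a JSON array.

Coefficients: [1, 1, 5, 4, 6, 5]

Q: 1·4+1·8+5·6+4·0 = 42 | 6·2+5·6 = 42
A: 1·8+1·6+5·1+4·4 = 35 | 6·5+5·1 = 35
D: 1·7+1·4+5·4+4·7 = 59 | 6·4+5·7 = 59
T: 1·6+1·5+5·0+4·0 = 11 | 6·1+5·1 = 11
B: 1·4+1·6+5·4+4·0 = 30 | 6·5+5·0 = 30
gcd(1,1,5,4,6,5) = 1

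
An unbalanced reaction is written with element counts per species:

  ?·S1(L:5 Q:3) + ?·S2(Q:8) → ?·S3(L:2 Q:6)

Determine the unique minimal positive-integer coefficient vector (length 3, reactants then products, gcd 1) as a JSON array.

L: 2·5+3·0 = 10 | 5·2 = 10
Q: 2·3+3·8 = 30 | 5·6 = 30
gcd(2,3,5) = 1

Coefficients: [2, 3, 5]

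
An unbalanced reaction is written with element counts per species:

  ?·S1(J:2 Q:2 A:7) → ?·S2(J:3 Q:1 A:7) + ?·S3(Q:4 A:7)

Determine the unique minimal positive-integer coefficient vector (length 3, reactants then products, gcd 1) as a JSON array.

Coefficients: [3, 2, 1]

J: 3·2 = 6 | 2·3+1·0 = 6
Q: 3·2 = 6 | 2·1+1·4 = 6
A: 3·7 = 21 | 2·7+1·7 = 21
gcd(3,2,1) = 1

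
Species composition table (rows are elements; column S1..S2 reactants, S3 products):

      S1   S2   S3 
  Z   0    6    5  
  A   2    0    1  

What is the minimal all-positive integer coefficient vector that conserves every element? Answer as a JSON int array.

Coefficients: [3, 5, 6]

Z: 3·0+5·6 = 30 | 6·5 = 30
A: 3·2+5·0 = 6 | 6·1 = 6
gcd(3,5,6) = 1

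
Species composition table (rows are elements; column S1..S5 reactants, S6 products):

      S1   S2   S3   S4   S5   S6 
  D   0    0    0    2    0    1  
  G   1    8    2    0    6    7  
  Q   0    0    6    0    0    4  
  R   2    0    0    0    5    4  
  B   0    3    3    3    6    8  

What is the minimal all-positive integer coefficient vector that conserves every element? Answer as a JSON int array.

D: 2·0+1·0+4·0+3·2+4·0 = 6 | 6·1 = 6
G: 2·1+1·8+4·2+3·0+4·6 = 42 | 6·7 = 42
Q: 2·0+1·0+4·6+3·0+4·0 = 24 | 6·4 = 24
R: 2·2+1·0+4·0+3·0+4·5 = 24 | 6·4 = 24
B: 2·0+1·3+4·3+3·3+4·6 = 48 | 6·8 = 48
gcd(2,1,4,3,4,6) = 1

Coefficients: [2, 1, 4, 3, 4, 6]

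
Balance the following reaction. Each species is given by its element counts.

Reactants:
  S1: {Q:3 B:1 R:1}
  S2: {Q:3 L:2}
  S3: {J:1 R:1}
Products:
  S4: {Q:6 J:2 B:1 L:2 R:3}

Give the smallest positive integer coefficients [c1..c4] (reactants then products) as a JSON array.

Coefficients: [1, 1, 2, 1]

Q: 1·3+1·3+2·0 = 6 | 1·6 = 6
J: 1·0+1·0+2·1 = 2 | 1·2 = 2
B: 1·1+1·0+2·0 = 1 | 1·1 = 1
L: 1·0+1·2+2·0 = 2 | 1·2 = 2
R: 1·1+1·0+2·1 = 3 | 1·3 = 3
gcd(1,1,2,1) = 1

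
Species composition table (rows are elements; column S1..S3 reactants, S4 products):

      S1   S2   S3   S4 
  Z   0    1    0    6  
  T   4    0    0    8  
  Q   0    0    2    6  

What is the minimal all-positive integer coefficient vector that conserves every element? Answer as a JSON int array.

Coefficients: [2, 6, 3, 1]

Z: 2·0+6·1+3·0 = 6 | 1·6 = 6
T: 2·4+6·0+3·0 = 8 | 1·8 = 8
Q: 2·0+6·0+3·2 = 6 | 1·6 = 6
gcd(2,6,3,1) = 1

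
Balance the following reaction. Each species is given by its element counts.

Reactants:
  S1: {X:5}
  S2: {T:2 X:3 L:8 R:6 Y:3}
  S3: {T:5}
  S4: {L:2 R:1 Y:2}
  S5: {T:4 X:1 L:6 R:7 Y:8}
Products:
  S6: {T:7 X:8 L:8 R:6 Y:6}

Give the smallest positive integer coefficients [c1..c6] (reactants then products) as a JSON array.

T: 5·0+2·2+4·5+5·0+1·4 = 28 | 4·7 = 28
X: 5·5+2·3+4·0+5·0+1·1 = 32 | 4·8 = 32
L: 5·0+2·8+4·0+5·2+1·6 = 32 | 4·8 = 32
R: 5·0+2·6+4·0+5·1+1·7 = 24 | 4·6 = 24
Y: 5·0+2·3+4·0+5·2+1·8 = 24 | 4·6 = 24
gcd(5,2,4,5,1,4) = 1

Coefficients: [5, 2, 4, 5, 1, 4]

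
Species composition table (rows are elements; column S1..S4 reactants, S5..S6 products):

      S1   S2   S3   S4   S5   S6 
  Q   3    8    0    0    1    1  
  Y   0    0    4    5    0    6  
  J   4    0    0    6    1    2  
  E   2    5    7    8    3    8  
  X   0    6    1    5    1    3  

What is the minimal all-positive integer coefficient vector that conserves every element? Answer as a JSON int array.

Coefficients: [1, 1, 5, 2, 6, 5]

Q: 1·3+1·8+5·0+2·0 = 11 | 6·1+5·1 = 11
Y: 1·0+1·0+5·4+2·5 = 30 | 6·0+5·6 = 30
J: 1·4+1·0+5·0+2·6 = 16 | 6·1+5·2 = 16
E: 1·2+1·5+5·7+2·8 = 58 | 6·3+5·8 = 58
X: 1·0+1·6+5·1+2·5 = 21 | 6·1+5·3 = 21
gcd(1,1,5,2,6,5) = 1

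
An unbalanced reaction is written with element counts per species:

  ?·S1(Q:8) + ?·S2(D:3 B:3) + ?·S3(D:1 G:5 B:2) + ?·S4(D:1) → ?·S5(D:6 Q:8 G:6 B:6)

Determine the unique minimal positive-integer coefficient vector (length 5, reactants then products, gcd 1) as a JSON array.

D: 5·0+6·3+6·1+6·1 = 30 | 5·6 = 30
Q: 5·8+6·0+6·0+6·0 = 40 | 5·8 = 40
G: 5·0+6·0+6·5+6·0 = 30 | 5·6 = 30
B: 5·0+6·3+6·2+6·0 = 30 | 5·6 = 30
gcd(5,6,6,6,5) = 1

Coefficients: [5, 6, 6, 6, 5]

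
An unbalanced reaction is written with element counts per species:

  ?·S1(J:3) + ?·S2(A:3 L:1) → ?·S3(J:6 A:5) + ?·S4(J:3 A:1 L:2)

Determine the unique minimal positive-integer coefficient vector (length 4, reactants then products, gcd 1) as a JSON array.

J: 3·3+2·0 = 9 | 1·6+1·3 = 9
A: 3·0+2·3 = 6 | 1·5+1·1 = 6
L: 3·0+2·1 = 2 | 1·0+1·2 = 2
gcd(3,2,1,1) = 1

Coefficients: [3, 2, 1, 1]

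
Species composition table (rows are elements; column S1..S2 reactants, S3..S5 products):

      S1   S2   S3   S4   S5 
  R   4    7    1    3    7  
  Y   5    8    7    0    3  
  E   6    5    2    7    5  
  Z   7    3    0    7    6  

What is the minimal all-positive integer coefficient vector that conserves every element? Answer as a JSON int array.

R: 4·4+5·7 = 51 | 6·1+1·3+6·7 = 51
Y: 4·5+5·8 = 60 | 6·7+1·0+6·3 = 60
E: 4·6+5·5 = 49 | 6·2+1·7+6·5 = 49
Z: 4·7+5·3 = 43 | 6·0+1·7+6·6 = 43
gcd(4,5,6,1,6) = 1

Coefficients: [4, 5, 6, 1, 6]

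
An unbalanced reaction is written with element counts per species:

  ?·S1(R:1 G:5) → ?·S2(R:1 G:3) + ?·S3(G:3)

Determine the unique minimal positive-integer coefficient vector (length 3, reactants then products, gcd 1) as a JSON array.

Coefficients: [3, 3, 2]

R: 3·1 = 3 | 3·1+2·0 = 3
G: 3·5 = 15 | 3·3+2·3 = 15
gcd(3,3,2) = 1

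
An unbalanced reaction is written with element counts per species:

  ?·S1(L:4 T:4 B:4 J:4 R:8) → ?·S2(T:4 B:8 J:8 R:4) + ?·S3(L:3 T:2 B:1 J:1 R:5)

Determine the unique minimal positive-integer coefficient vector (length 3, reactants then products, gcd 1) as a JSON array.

L: 3·4 = 12 | 1·0+4·3 = 12
T: 3·4 = 12 | 1·4+4·2 = 12
B: 3·4 = 12 | 1·8+4·1 = 12
J: 3·4 = 12 | 1·8+4·1 = 12
R: 3·8 = 24 | 1·4+4·5 = 24
gcd(3,1,4) = 1

Coefficients: [3, 1, 4]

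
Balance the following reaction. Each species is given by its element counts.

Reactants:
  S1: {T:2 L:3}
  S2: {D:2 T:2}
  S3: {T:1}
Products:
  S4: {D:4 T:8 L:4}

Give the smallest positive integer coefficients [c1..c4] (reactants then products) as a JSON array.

Coefficients: [4, 6, 4, 3]

D: 4·0+6·2+4·0 = 12 | 3·4 = 12
T: 4·2+6·2+4·1 = 24 | 3·8 = 24
L: 4·3+6·0+4·0 = 12 | 3·4 = 12
gcd(4,6,4,3) = 1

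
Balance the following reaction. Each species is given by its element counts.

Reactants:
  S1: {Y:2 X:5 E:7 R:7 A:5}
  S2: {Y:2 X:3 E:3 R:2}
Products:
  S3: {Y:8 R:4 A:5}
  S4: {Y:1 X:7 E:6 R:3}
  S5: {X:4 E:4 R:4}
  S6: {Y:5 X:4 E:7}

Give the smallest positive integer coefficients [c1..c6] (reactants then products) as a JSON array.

Coefficients: [1, 6, 1, 1, 3, 1]

Y: 1·2+6·2 = 14 | 1·8+1·1+3·0+1·5 = 14
X: 1·5+6·3 = 23 | 1·0+1·7+3·4+1·4 = 23
E: 1·7+6·3 = 25 | 1·0+1·6+3·4+1·7 = 25
R: 1·7+6·2 = 19 | 1·4+1·3+3·4+1·0 = 19
A: 1·5+6·0 = 5 | 1·5+1·0+3·0+1·0 = 5
gcd(1,6,1,1,3,1) = 1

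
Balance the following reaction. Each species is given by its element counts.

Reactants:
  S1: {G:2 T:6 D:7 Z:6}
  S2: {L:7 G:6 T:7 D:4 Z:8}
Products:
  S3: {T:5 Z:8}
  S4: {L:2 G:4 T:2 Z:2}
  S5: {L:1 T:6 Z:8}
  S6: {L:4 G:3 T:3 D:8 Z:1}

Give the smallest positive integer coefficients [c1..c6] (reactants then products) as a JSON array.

L: 4·0+5·7 = 35 | 5·0+5·2+1·1+6·4 = 35
G: 4·2+5·6 = 38 | 5·0+5·4+1·0+6·3 = 38
T: 4·6+5·7 = 59 | 5·5+5·2+1·6+6·3 = 59
D: 4·7+5·4 = 48 | 5·0+5·0+1·0+6·8 = 48
Z: 4·6+5·8 = 64 | 5·8+5·2+1·8+6·1 = 64
gcd(4,5,5,5,1,6) = 1

Coefficients: [4, 5, 5, 5, 1, 6]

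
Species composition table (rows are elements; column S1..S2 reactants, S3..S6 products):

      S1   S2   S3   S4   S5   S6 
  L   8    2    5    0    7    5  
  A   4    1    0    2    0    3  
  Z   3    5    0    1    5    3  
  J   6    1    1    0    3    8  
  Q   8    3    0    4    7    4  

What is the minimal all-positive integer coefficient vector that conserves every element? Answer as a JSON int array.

L: 5·8+1·2 = 42 | 4·5+6·0+1·7+3·5 = 42
A: 5·4+1·1 = 21 | 4·0+6·2+1·0+3·3 = 21
Z: 5·3+1·5 = 20 | 4·0+6·1+1·5+3·3 = 20
J: 5·6+1·1 = 31 | 4·1+6·0+1·3+3·8 = 31
Q: 5·8+1·3 = 43 | 4·0+6·4+1·7+3·4 = 43
gcd(5,1,4,6,1,3) = 1

Coefficients: [5, 1, 4, 6, 1, 3]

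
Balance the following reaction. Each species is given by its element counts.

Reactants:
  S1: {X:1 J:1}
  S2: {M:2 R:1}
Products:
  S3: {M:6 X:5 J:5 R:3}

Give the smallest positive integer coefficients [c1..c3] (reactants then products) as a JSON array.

M: 5·0+3·2 = 6 | 1·6 = 6
X: 5·1+3·0 = 5 | 1·5 = 5
J: 5·1+3·0 = 5 | 1·5 = 5
R: 5·0+3·1 = 3 | 1·3 = 3
gcd(5,3,1) = 1

Coefficients: [5, 3, 1]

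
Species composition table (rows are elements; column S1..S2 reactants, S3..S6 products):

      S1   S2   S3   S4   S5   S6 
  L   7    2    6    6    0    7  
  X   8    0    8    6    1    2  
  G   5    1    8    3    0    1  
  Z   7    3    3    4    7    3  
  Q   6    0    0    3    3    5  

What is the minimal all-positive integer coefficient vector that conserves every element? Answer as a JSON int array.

Coefficients: [5, 5, 3, 1, 4, 3]

L: 5·7+5·2 = 45 | 3·6+1·6+4·0+3·7 = 45
X: 5·8+5·0 = 40 | 3·8+1·6+4·1+3·2 = 40
G: 5·5+5·1 = 30 | 3·8+1·3+4·0+3·1 = 30
Z: 5·7+5·3 = 50 | 3·3+1·4+4·7+3·3 = 50
Q: 5·6+5·0 = 30 | 3·0+1·3+4·3+3·5 = 30
gcd(5,5,3,1,4,3) = 1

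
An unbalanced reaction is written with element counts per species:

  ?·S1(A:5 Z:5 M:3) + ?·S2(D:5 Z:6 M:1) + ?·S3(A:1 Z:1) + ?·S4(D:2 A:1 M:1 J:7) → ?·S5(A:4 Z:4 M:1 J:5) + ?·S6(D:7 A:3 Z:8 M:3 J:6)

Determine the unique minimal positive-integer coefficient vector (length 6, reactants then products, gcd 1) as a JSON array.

Coefficients: [2, 5, 4, 5, 1, 5]

D: 2·0+5·5+4·0+5·2 = 35 | 1·0+5·7 = 35
A: 2·5+5·0+4·1+5·1 = 19 | 1·4+5·3 = 19
Z: 2·5+5·6+4·1+5·0 = 44 | 1·4+5·8 = 44
M: 2·3+5·1+4·0+5·1 = 16 | 1·1+5·3 = 16
J: 2·0+5·0+4·0+5·7 = 35 | 1·5+5·6 = 35
gcd(2,5,4,5,1,5) = 1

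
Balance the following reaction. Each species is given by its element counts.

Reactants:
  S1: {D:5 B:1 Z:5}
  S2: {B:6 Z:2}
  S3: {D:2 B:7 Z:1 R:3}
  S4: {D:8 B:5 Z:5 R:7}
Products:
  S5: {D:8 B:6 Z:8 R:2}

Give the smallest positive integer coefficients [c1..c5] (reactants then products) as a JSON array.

D: 6·5+2·0+1·2+1·8 = 40 | 5·8 = 40
B: 6·1+2·6+1·7+1·5 = 30 | 5·6 = 30
Z: 6·5+2·2+1·1+1·5 = 40 | 5·8 = 40
R: 6·0+2·0+1·3+1·7 = 10 | 5·2 = 10
gcd(6,2,1,1,5) = 1

Coefficients: [6, 2, 1, 1, 5]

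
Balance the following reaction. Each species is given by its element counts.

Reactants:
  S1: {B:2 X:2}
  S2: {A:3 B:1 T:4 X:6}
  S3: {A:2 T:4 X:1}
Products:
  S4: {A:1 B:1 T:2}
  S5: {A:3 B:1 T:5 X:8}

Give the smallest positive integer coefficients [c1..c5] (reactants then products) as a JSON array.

Coefficients: [3, 1, 4, 5, 2]

A: 3·0+1·3+4·2 = 11 | 5·1+2·3 = 11
B: 3·2+1·1+4·0 = 7 | 5·1+2·1 = 7
T: 3·0+1·4+4·4 = 20 | 5·2+2·5 = 20
X: 3·2+1·6+4·1 = 16 | 5·0+2·8 = 16
gcd(3,1,4,5,2) = 1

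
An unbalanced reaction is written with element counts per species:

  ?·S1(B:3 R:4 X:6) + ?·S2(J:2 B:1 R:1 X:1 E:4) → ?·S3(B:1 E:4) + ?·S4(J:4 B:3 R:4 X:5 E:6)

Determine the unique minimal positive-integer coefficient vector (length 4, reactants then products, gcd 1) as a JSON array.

J: 1·0+4·2 = 8 | 1·0+2·4 = 8
B: 1·3+4·1 = 7 | 1·1+2·3 = 7
R: 1·4+4·1 = 8 | 1·0+2·4 = 8
X: 1·6+4·1 = 10 | 1·0+2·5 = 10
E: 1·0+4·4 = 16 | 1·4+2·6 = 16
gcd(1,4,1,2) = 1

Coefficients: [1, 4, 1, 2]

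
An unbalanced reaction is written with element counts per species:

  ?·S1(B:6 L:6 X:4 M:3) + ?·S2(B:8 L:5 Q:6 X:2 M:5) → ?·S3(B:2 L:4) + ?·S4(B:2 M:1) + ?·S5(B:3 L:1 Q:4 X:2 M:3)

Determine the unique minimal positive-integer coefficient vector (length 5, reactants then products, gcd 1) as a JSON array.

Coefficients: [1, 4, 5, 5, 6]

B: 1·6+4·8 = 38 | 5·2+5·2+6·3 = 38
L: 1·6+4·5 = 26 | 5·4+5·0+6·1 = 26
Q: 1·0+4·6 = 24 | 5·0+5·0+6·4 = 24
X: 1·4+4·2 = 12 | 5·0+5·0+6·2 = 12
M: 1·3+4·5 = 23 | 5·0+5·1+6·3 = 23
gcd(1,4,5,5,6) = 1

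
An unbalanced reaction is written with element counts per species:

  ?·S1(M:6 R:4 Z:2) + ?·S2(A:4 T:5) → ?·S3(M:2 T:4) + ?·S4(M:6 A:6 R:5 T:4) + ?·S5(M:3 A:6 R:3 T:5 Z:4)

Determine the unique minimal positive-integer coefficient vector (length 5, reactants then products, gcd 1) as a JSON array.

M: 4·6+6·0 = 24 | 3·2+2·6+2·3 = 24
A: 4·0+6·4 = 24 | 3·0+2·6+2·6 = 24
R: 4·4+6·0 = 16 | 3·0+2·5+2·3 = 16
T: 4·0+6·5 = 30 | 3·4+2·4+2·5 = 30
Z: 4·2+6·0 = 8 | 3·0+2·0+2·4 = 8
gcd(4,6,3,2,2) = 1

Coefficients: [4, 6, 3, 2, 2]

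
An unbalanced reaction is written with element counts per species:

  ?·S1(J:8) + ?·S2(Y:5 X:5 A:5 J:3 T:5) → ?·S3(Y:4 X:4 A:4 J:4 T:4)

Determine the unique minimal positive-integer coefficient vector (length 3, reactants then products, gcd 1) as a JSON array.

Coefficients: [1, 4, 5]

Y: 1·0+4·5 = 20 | 5·4 = 20
X: 1·0+4·5 = 20 | 5·4 = 20
A: 1·0+4·5 = 20 | 5·4 = 20
J: 1·8+4·3 = 20 | 5·4 = 20
T: 1·0+4·5 = 20 | 5·4 = 20
gcd(1,4,5) = 1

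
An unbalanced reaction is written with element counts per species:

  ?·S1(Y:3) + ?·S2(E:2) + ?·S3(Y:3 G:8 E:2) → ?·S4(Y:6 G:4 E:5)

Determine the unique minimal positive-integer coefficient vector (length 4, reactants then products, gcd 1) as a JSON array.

Y: 3·3+4·0+1·3 = 12 | 2·6 = 12
G: 3·0+4·0+1·8 = 8 | 2·4 = 8
E: 3·0+4·2+1·2 = 10 | 2·5 = 10
gcd(3,4,1,2) = 1

Coefficients: [3, 4, 1, 2]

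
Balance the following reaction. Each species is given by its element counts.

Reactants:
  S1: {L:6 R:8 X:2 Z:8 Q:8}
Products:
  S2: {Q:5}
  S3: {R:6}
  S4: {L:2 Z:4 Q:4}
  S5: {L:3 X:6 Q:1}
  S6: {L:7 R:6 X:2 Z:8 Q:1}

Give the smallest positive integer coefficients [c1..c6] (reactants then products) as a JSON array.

Coefficients: [6, 4, 5, 6, 1, 3]

L: 6·6 = 36 | 4·0+5·0+6·2+1·3+3·7 = 36
R: 6·8 = 48 | 4·0+5·6+6·0+1·0+3·6 = 48
X: 6·2 = 12 | 4·0+5·0+6·0+1·6+3·2 = 12
Z: 6·8 = 48 | 4·0+5·0+6·4+1·0+3·8 = 48
Q: 6·8 = 48 | 4·5+5·0+6·4+1·1+3·1 = 48
gcd(6,4,5,6,1,3) = 1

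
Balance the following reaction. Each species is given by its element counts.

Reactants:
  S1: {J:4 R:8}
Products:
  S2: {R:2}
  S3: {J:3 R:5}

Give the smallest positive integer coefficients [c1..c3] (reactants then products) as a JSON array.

Coefficients: [3, 2, 4]

J: 3·4 = 12 | 2·0+4·3 = 12
R: 3·8 = 24 | 2·2+4·5 = 24
gcd(3,2,4) = 1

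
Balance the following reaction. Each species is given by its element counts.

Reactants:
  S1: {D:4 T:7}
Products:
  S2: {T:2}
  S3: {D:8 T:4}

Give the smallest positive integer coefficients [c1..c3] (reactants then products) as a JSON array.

Coefficients: [2, 5, 1]

D: 2·4 = 8 | 5·0+1·8 = 8
T: 2·7 = 14 | 5·2+1·4 = 14
gcd(2,5,1) = 1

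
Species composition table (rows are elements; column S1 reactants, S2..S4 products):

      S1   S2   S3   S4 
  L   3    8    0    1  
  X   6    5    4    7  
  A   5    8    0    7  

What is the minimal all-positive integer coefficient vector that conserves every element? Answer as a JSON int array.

Coefficients: [6, 2, 3, 2]

L: 6·3 = 18 | 2·8+3·0+2·1 = 18
X: 6·6 = 36 | 2·5+3·4+2·7 = 36
A: 6·5 = 30 | 2·8+3·0+2·7 = 30
gcd(6,2,3,2) = 1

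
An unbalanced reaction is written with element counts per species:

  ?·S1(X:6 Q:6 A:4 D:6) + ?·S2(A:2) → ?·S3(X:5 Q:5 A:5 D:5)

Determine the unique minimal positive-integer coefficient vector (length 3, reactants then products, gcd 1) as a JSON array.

X: 5·6+5·0 = 30 | 6·5 = 30
Q: 5·6+5·0 = 30 | 6·5 = 30
A: 5·4+5·2 = 30 | 6·5 = 30
D: 5·6+5·0 = 30 | 6·5 = 30
gcd(5,5,6) = 1

Coefficients: [5, 5, 6]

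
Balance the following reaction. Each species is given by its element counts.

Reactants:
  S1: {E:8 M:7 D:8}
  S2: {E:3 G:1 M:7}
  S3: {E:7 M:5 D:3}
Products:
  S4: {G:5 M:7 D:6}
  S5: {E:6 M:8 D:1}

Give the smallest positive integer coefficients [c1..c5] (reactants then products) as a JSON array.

E: 1·8+5·3+1·7 = 30 | 1·0+5·6 = 30
G: 1·0+5·1+1·0 = 5 | 1·5+5·0 = 5
M: 1·7+5·7+1·5 = 47 | 1·7+5·8 = 47
D: 1·8+5·0+1·3 = 11 | 1·6+5·1 = 11
gcd(1,5,1,1,5) = 1

Coefficients: [1, 5, 1, 1, 5]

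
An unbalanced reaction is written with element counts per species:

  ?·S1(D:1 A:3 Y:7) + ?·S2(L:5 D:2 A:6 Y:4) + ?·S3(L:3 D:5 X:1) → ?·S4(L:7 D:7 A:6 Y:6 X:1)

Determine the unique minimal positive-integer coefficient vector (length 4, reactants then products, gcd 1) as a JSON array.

L: 2·0+4·5+5·3 = 35 | 5·7 = 35
D: 2·1+4·2+5·5 = 35 | 5·7 = 35
A: 2·3+4·6+5·0 = 30 | 5·6 = 30
Y: 2·7+4·4+5·0 = 30 | 5·6 = 30
X: 2·0+4·0+5·1 = 5 | 5·1 = 5
gcd(2,4,5,5) = 1

Coefficients: [2, 4, 5, 5]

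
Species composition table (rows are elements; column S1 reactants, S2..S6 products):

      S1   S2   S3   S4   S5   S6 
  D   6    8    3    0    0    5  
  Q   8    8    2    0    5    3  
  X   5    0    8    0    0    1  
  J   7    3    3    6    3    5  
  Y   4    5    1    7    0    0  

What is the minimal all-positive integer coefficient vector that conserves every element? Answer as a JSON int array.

D: 5·6 = 30 | 2·8+3·3+1·0+3·0+1·5 = 30
Q: 5·8 = 40 | 2·8+3·2+1·0+3·5+1·3 = 40
X: 5·5 = 25 | 2·0+3·8+1·0+3·0+1·1 = 25
J: 5·7 = 35 | 2·3+3·3+1·6+3·3+1·5 = 35
Y: 5·4 = 20 | 2·5+3·1+1·7+3·0+1·0 = 20
gcd(5,2,3,1,3,1) = 1

Coefficients: [5, 2, 3, 1, 3, 1]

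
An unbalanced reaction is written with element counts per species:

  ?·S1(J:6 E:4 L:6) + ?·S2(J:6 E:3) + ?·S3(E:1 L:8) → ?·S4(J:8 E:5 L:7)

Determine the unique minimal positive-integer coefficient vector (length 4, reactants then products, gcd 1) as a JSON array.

Coefficients: [3, 5, 3, 6]

J: 3·6+5·6+3·0 = 48 | 6·8 = 48
E: 3·4+5·3+3·1 = 30 | 6·5 = 30
L: 3·6+5·0+3·8 = 42 | 6·7 = 42
gcd(3,5,3,6) = 1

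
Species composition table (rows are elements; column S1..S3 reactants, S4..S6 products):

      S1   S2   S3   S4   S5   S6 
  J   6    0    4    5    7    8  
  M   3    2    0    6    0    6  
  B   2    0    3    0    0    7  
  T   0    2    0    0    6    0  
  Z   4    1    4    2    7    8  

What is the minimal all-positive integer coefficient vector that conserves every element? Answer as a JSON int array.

J: 6·6+6·0+3·4 = 48 | 2·5+2·7+3·8 = 48
M: 6·3+6·2+3·0 = 30 | 2·6+2·0+3·6 = 30
B: 6·2+6·0+3·3 = 21 | 2·0+2·0+3·7 = 21
T: 6·0+6·2+3·0 = 12 | 2·0+2·6+3·0 = 12
Z: 6·4+6·1+3·4 = 42 | 2·2+2·7+3·8 = 42
gcd(6,6,3,2,2,3) = 1

Coefficients: [6, 6, 3, 2, 2, 3]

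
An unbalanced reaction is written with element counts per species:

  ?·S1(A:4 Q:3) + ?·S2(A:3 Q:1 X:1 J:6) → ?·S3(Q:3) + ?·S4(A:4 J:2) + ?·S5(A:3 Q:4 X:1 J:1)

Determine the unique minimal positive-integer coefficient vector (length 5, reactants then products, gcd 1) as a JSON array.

A: 5·4+2·3 = 26 | 3·0+5·4+2·3 = 26
Q: 5·3+2·1 = 17 | 3·3+5·0+2·4 = 17
X: 5·0+2·1 = 2 | 3·0+5·0+2·1 = 2
J: 5·0+2·6 = 12 | 3·0+5·2+2·1 = 12
gcd(5,2,3,5,2) = 1

Coefficients: [5, 2, 3, 5, 2]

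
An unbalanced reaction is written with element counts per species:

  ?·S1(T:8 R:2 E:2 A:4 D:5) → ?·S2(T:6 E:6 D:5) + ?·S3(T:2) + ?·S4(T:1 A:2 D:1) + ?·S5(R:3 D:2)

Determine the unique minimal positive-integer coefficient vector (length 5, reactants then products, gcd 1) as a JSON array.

T: 3·8 = 24 | 1·6+6·2+6·1+2·0 = 24
R: 3·2 = 6 | 1·0+6·0+6·0+2·3 = 6
E: 3·2 = 6 | 1·6+6·0+6·0+2·0 = 6
A: 3·4 = 12 | 1·0+6·0+6·2+2·0 = 12
D: 3·5 = 15 | 1·5+6·0+6·1+2·2 = 15
gcd(3,1,6,6,2) = 1

Coefficients: [3, 1, 6, 6, 2]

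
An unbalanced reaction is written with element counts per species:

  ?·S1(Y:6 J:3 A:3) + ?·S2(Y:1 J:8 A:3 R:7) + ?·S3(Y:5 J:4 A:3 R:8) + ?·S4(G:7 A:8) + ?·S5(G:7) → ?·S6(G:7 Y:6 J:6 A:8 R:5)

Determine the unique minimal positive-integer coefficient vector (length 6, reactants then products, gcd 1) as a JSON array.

Coefficients: [4, 2, 2, 3, 3, 6]

G: 4·0+2·0+2·0+3·7+3·7 = 42 | 6·7 = 42
Y: 4·6+2·1+2·5+3·0+3·0 = 36 | 6·6 = 36
J: 4·3+2·8+2·4+3·0+3·0 = 36 | 6·6 = 36
A: 4·3+2·3+2·3+3·8+3·0 = 48 | 6·8 = 48
R: 4·0+2·7+2·8+3·0+3·0 = 30 | 6·5 = 30
gcd(4,2,2,3,3,6) = 1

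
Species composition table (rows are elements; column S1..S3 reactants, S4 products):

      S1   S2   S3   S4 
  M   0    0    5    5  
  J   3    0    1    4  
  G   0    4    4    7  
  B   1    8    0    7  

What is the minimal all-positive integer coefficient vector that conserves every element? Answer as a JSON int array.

M: 4·0+3·0+4·5 = 20 | 4·5 = 20
J: 4·3+3·0+4·1 = 16 | 4·4 = 16
G: 4·0+3·4+4·4 = 28 | 4·7 = 28
B: 4·1+3·8+4·0 = 28 | 4·7 = 28
gcd(4,3,4,4) = 1

Coefficients: [4, 3, 4, 4]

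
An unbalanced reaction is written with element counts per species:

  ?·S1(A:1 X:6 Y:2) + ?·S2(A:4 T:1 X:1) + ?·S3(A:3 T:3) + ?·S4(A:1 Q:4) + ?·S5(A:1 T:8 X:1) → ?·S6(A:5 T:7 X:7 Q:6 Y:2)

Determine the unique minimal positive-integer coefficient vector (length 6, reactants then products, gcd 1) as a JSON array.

Coefficients: [4, 1, 1, 6, 3, 4]

A: 4·1+1·4+1·3+6·1+3·1 = 20 | 4·5 = 20
T: 4·0+1·1+1·3+6·0+3·8 = 28 | 4·7 = 28
X: 4·6+1·1+1·0+6·0+3·1 = 28 | 4·7 = 28
Q: 4·0+1·0+1·0+6·4+3·0 = 24 | 4·6 = 24
Y: 4·2+1·0+1·0+6·0+3·0 = 8 | 4·2 = 8
gcd(4,1,1,6,3,4) = 1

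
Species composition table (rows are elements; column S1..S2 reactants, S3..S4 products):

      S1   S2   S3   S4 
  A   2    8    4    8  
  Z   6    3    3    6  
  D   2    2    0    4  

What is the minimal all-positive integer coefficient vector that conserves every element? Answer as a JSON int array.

A: 4·2+6·8 = 56 | 4·4+5·8 = 56
Z: 4·6+6·3 = 42 | 4·3+5·6 = 42
D: 4·2+6·2 = 20 | 4·0+5·4 = 20
gcd(4,6,4,5) = 1

Coefficients: [4, 6, 4, 5]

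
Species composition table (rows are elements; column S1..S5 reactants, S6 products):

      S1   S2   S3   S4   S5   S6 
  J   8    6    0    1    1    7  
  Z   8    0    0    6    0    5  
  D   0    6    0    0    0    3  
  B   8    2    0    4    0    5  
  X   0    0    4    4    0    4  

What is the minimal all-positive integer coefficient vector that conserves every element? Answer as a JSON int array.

Coefficients: [1, 2, 2, 2, 6, 4]

J: 1·8+2·6+2·0+2·1+6·1 = 28 | 4·7 = 28
Z: 1·8+2·0+2·0+2·6+6·0 = 20 | 4·5 = 20
D: 1·0+2·6+2·0+2·0+6·0 = 12 | 4·3 = 12
B: 1·8+2·2+2·0+2·4+6·0 = 20 | 4·5 = 20
X: 1·0+2·0+2·4+2·4+6·0 = 16 | 4·4 = 16
gcd(1,2,2,2,6,4) = 1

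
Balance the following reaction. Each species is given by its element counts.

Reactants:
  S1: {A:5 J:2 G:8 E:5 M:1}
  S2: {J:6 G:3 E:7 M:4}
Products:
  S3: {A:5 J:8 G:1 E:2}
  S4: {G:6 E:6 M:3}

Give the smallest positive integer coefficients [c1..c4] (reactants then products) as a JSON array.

Coefficients: [3, 3, 3, 5]

A: 3·5+3·0 = 15 | 3·5+5·0 = 15
J: 3·2+3·6 = 24 | 3·8+5·0 = 24
G: 3·8+3·3 = 33 | 3·1+5·6 = 33
E: 3·5+3·7 = 36 | 3·2+5·6 = 36
M: 3·1+3·4 = 15 | 3·0+5·3 = 15
gcd(3,3,3,5) = 1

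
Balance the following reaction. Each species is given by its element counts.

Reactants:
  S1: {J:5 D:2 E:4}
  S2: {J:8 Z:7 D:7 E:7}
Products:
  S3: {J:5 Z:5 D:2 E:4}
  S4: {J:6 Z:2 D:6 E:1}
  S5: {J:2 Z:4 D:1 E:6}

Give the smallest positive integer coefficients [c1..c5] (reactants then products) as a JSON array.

Coefficients: [1, 5, 1, 5, 5]

J: 1·5+5·8 = 45 | 1·5+5·6+5·2 = 45
Z: 1·0+5·7 = 35 | 1·5+5·2+5·4 = 35
D: 1·2+5·7 = 37 | 1·2+5·6+5·1 = 37
E: 1·4+5·7 = 39 | 1·4+5·1+5·6 = 39
gcd(1,5,1,5,5) = 1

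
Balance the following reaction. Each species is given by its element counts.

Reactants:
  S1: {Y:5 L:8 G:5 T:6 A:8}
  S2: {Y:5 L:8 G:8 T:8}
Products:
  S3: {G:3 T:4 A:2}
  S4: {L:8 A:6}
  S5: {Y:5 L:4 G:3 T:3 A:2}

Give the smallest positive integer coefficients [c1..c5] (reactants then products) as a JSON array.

Coefficients: [5, 1, 5, 3, 6]

Y: 5·5+1·5 = 30 | 5·0+3·0+6·5 = 30
L: 5·8+1·8 = 48 | 5·0+3·8+6·4 = 48
G: 5·5+1·8 = 33 | 5·3+3·0+6·3 = 33
T: 5·6+1·8 = 38 | 5·4+3·0+6·3 = 38
A: 5·8+1·0 = 40 | 5·2+3·6+6·2 = 40
gcd(5,1,5,3,6) = 1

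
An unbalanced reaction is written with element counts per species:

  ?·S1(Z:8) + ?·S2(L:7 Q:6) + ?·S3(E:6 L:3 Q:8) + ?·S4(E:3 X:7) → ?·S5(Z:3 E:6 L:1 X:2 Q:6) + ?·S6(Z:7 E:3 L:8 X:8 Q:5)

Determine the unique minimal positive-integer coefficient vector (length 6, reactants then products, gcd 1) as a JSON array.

Z: 4·8+1·0+5·0+4·0 = 32 | 6·3+2·7 = 32
E: 4·0+1·0+5·6+4·3 = 42 | 6·6+2·3 = 42
L: 4·0+1·7+5·3+4·0 = 22 | 6·1+2·8 = 22
X: 4·0+1·0+5·0+4·7 = 28 | 6·2+2·8 = 28
Q: 4·0+1·6+5·8+4·0 = 46 | 6·6+2·5 = 46
gcd(4,1,5,4,6,2) = 1

Coefficients: [4, 1, 5, 4, 6, 2]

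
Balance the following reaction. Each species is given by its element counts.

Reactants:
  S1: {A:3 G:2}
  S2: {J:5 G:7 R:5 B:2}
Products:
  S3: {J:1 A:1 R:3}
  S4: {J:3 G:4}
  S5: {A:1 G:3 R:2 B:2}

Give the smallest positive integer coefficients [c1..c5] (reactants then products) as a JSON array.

J: 2·0+3·5 = 15 | 3·1+4·3+3·0 = 15
A: 2·3+3·0 = 6 | 3·1+4·0+3·1 = 6
G: 2·2+3·7 = 25 | 3·0+4·4+3·3 = 25
R: 2·0+3·5 = 15 | 3·3+4·0+3·2 = 15
B: 2·0+3·2 = 6 | 3·0+4·0+3·2 = 6
gcd(2,3,3,4,3) = 1

Coefficients: [2, 3, 3, 4, 3]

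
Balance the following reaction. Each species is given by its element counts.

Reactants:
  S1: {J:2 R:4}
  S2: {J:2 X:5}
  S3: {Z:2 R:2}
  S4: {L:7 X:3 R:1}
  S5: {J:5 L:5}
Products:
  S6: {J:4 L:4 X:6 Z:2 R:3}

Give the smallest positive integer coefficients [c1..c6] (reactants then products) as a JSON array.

J: 1·2+6·2+6·0+2·0+2·5 = 24 | 6·4 = 24
L: 1·0+6·0+6·0+2·7+2·5 = 24 | 6·4 = 24
X: 1·0+6·5+6·0+2·3+2·0 = 36 | 6·6 = 36
Z: 1·0+6·0+6·2+2·0+2·0 = 12 | 6·2 = 12
R: 1·4+6·0+6·2+2·1+2·0 = 18 | 6·3 = 18
gcd(1,6,6,2,2,6) = 1

Coefficients: [1, 6, 6, 2, 2, 6]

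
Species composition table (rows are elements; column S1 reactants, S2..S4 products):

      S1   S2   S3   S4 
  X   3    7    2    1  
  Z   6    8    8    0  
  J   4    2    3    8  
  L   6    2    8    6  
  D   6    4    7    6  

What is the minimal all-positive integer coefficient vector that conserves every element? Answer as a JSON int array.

Coefficients: [4, 1, 2, 1]

X: 4·3 = 12 | 1·7+2·2+1·1 = 12
Z: 4·6 = 24 | 1·8+2·8+1·0 = 24
J: 4·4 = 16 | 1·2+2·3+1·8 = 16
L: 4·6 = 24 | 1·2+2·8+1·6 = 24
D: 4·6 = 24 | 1·4+2·7+1·6 = 24
gcd(4,1,2,1) = 1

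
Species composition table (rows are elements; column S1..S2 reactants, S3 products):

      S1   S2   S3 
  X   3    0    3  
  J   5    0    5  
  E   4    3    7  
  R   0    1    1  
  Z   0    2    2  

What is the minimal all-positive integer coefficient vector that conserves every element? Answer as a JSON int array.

X: 1·3+1·0 = 3 | 1·3 = 3
J: 1·5+1·0 = 5 | 1·5 = 5
E: 1·4+1·3 = 7 | 1·7 = 7
R: 1·0+1·1 = 1 | 1·1 = 1
Z: 1·0+1·2 = 2 | 1·2 = 2
gcd(1,1,1) = 1

Coefficients: [1, 1, 1]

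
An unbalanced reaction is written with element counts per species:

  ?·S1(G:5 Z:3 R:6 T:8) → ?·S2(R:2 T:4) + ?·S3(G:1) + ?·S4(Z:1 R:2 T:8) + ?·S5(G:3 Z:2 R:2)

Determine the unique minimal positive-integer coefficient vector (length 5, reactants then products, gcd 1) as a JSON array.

Coefficients: [3, 4, 3, 1, 4]

G: 3·5 = 15 | 4·0+3·1+1·0+4·3 = 15
Z: 3·3 = 9 | 4·0+3·0+1·1+4·2 = 9
R: 3·6 = 18 | 4·2+3·0+1·2+4·2 = 18
T: 3·8 = 24 | 4·4+3·0+1·8+4·0 = 24
gcd(3,4,3,1,4) = 1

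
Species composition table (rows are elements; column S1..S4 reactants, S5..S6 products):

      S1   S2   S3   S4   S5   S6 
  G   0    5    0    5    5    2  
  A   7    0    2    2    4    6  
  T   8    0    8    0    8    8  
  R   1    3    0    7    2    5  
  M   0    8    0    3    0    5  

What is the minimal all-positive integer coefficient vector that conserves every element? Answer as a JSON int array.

Coefficients: [4, 2, 4, 3, 3, 5]

G: 4·0+2·5+4·0+3·5 = 25 | 3·5+5·2 = 25
A: 4·7+2·0+4·2+3·2 = 42 | 3·4+5·6 = 42
T: 4·8+2·0+4·8+3·0 = 64 | 3·8+5·8 = 64
R: 4·1+2·3+4·0+3·7 = 31 | 3·2+5·5 = 31
M: 4·0+2·8+4·0+3·3 = 25 | 3·0+5·5 = 25
gcd(4,2,4,3,3,5) = 1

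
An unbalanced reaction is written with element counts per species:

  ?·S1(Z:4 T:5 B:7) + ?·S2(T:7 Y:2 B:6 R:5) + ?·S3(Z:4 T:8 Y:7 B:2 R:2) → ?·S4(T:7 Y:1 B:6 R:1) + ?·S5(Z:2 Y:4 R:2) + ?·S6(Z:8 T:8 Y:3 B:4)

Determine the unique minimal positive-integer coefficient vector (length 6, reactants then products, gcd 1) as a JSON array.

Z: 4·4+1·0+4·4 = 32 | 5·0+4·2+3·8 = 32
T: 4·5+1·7+4·8 = 59 | 5·7+4·0+3·8 = 59
Y: 4·0+1·2+4·7 = 30 | 5·1+4·4+3·3 = 30
B: 4·7+1·6+4·2 = 42 | 5·6+4·0+3·4 = 42
R: 4·0+1·5+4·2 = 13 | 5·1+4·2+3·0 = 13
gcd(4,1,4,5,4,3) = 1

Coefficients: [4, 1, 4, 5, 4, 3]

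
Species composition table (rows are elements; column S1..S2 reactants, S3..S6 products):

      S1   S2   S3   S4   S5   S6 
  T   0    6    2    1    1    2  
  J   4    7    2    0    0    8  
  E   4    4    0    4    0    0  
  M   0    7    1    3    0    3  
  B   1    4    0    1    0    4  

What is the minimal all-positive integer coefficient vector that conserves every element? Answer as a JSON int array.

T: 1·0+4·6 = 24 | 4·2+5·1+5·1+3·2 = 24
J: 1·4+4·7 = 32 | 4·2+5·0+5·0+3·8 = 32
E: 1·4+4·4 = 20 | 4·0+5·4+5·0+3·0 = 20
M: 1·0+4·7 = 28 | 4·1+5·3+5·0+3·3 = 28
B: 1·1+4·4 = 17 | 4·0+5·1+5·0+3·4 = 17
gcd(1,4,4,5,5,3) = 1

Coefficients: [1, 4, 4, 5, 5, 3]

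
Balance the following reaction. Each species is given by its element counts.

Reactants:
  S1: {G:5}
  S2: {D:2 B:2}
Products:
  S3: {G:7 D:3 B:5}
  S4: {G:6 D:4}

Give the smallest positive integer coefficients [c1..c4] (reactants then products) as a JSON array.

Coefficients: [4, 5, 2, 1]

G: 4·5+5·0 = 20 | 2·7+1·6 = 20
D: 4·0+5·2 = 10 | 2·3+1·4 = 10
B: 4·0+5·2 = 10 | 2·5+1·0 = 10
gcd(4,5,2,1) = 1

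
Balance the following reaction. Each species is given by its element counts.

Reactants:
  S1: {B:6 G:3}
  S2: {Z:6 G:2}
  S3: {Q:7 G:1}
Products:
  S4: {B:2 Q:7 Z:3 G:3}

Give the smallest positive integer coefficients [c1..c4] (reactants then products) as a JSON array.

Coefficients: [2, 3, 6, 6]

B: 2·6+3·0+6·0 = 12 | 6·2 = 12
Q: 2·0+3·0+6·7 = 42 | 6·7 = 42
Z: 2·0+3·6+6·0 = 18 | 6·3 = 18
G: 2·3+3·2+6·1 = 18 | 6·3 = 18
gcd(2,3,6,6) = 1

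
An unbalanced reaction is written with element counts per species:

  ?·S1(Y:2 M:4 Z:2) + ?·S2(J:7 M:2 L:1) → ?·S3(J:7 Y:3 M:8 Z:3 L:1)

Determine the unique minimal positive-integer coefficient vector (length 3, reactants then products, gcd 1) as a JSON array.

J: 3·0+2·7 = 14 | 2·7 = 14
Y: 3·2+2·0 = 6 | 2·3 = 6
M: 3·4+2·2 = 16 | 2·8 = 16
Z: 3·2+2·0 = 6 | 2·3 = 6
L: 3·0+2·1 = 2 | 2·1 = 2
gcd(3,2,2) = 1

Coefficients: [3, 2, 2]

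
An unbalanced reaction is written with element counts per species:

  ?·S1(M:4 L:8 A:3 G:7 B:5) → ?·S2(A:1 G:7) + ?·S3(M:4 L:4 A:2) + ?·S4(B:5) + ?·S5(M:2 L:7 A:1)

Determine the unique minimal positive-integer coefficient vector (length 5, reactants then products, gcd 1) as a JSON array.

M: 5·4 = 20 | 5·0+3·4+5·0+4·2 = 20
L: 5·8 = 40 | 5·0+3·4+5·0+4·7 = 40
A: 5·3 = 15 | 5·1+3·2+5·0+4·1 = 15
G: 5·7 = 35 | 5·7+3·0+5·0+4·0 = 35
B: 5·5 = 25 | 5·0+3·0+5·5+4·0 = 25
gcd(5,5,3,5,4) = 1

Coefficients: [5, 5, 3, 5, 4]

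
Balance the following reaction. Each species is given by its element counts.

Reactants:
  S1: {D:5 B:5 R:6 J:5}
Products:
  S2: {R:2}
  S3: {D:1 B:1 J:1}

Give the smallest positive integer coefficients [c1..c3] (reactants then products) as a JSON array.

Coefficients: [1, 3, 5]

D: 1·5 = 5 | 3·0+5·1 = 5
B: 1·5 = 5 | 3·0+5·1 = 5
R: 1·6 = 6 | 3·2+5·0 = 6
J: 1·5 = 5 | 3·0+5·1 = 5
gcd(1,3,5) = 1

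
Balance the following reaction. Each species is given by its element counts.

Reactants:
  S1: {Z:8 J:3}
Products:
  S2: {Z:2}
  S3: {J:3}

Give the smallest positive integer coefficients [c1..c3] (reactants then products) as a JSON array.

Coefficients: [1, 4, 1]

Z: 1·8 = 8 | 4·2+1·0 = 8
J: 1·3 = 3 | 4·0+1·3 = 3
gcd(1,4,1) = 1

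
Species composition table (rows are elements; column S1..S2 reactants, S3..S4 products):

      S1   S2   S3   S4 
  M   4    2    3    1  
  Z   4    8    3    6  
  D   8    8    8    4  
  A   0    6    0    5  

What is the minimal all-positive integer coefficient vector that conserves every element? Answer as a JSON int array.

M: 2·4+5·2 = 18 | 4·3+6·1 = 18
Z: 2·4+5·8 = 48 | 4·3+6·6 = 48
D: 2·8+5·8 = 56 | 4·8+6·4 = 56
A: 2·0+5·6 = 30 | 4·0+6·5 = 30
gcd(2,5,4,6) = 1

Coefficients: [2, 5, 4, 6]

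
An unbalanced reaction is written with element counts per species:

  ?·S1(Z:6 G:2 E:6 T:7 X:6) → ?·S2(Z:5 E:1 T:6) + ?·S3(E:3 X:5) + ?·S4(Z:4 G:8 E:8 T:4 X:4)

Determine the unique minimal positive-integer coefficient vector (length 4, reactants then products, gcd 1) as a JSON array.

Coefficients: [4, 4, 4, 1]

Z: 4·6 = 24 | 4·5+4·0+1·4 = 24
G: 4·2 = 8 | 4·0+4·0+1·8 = 8
E: 4·6 = 24 | 4·1+4·3+1·8 = 24
T: 4·7 = 28 | 4·6+4·0+1·4 = 28
X: 4·6 = 24 | 4·0+4·5+1·4 = 24
gcd(4,4,4,1) = 1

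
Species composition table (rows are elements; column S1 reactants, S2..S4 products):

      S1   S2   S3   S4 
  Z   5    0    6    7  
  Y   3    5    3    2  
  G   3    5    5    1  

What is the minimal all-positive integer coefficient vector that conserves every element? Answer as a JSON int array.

Z: 4·5 = 20 | 1·0+1·6+2·7 = 20
Y: 4·3 = 12 | 1·5+1·3+2·2 = 12
G: 4·3 = 12 | 1·5+1·5+2·1 = 12
gcd(4,1,1,2) = 1

Coefficients: [4, 1, 1, 2]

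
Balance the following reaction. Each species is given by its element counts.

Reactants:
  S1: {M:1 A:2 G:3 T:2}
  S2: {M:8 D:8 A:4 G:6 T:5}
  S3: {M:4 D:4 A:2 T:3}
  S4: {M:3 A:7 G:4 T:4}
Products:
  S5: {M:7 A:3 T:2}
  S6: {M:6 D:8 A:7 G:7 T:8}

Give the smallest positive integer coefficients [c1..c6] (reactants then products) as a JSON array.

Coefficients: [5, 2, 6, 2, 3, 5]

M: 5·1+2·8+6·4+2·3 = 51 | 3·7+5·6 = 51
D: 5·0+2·8+6·4+2·0 = 40 | 3·0+5·8 = 40
A: 5·2+2·4+6·2+2·7 = 44 | 3·3+5·7 = 44
G: 5·3+2·6+6·0+2·4 = 35 | 3·0+5·7 = 35
T: 5·2+2·5+6·3+2·4 = 46 | 3·2+5·8 = 46
gcd(5,2,6,2,3,5) = 1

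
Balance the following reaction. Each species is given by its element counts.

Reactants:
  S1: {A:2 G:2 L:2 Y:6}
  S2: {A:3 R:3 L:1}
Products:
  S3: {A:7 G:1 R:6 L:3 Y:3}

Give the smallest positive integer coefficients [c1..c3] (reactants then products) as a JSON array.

A: 1·2+4·3 = 14 | 2·7 = 14
G: 1·2+4·0 = 2 | 2·1 = 2
R: 1·0+4·3 = 12 | 2·6 = 12
L: 1·2+4·1 = 6 | 2·3 = 6
Y: 1·6+4·0 = 6 | 2·3 = 6
gcd(1,4,2) = 1

Coefficients: [1, 4, 2]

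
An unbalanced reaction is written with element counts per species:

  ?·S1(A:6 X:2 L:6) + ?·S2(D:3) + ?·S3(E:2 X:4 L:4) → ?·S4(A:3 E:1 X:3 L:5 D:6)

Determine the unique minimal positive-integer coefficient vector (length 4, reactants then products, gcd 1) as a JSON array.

A: 1·6+4·0+1·0 = 6 | 2·3 = 6
E: 1·0+4·0+1·2 = 2 | 2·1 = 2
X: 1·2+4·0+1·4 = 6 | 2·3 = 6
L: 1·6+4·0+1·4 = 10 | 2·5 = 10
D: 1·0+4·3+1·0 = 12 | 2·6 = 12
gcd(1,4,1,2) = 1

Coefficients: [1, 4, 1, 2]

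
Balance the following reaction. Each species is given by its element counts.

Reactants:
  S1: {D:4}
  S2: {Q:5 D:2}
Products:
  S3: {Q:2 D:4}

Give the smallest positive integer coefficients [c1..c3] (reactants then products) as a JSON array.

Coefficients: [4, 2, 5]

Q: 4·0+2·5 = 10 | 5·2 = 10
D: 4·4+2·2 = 20 | 5·4 = 20
gcd(4,2,5) = 1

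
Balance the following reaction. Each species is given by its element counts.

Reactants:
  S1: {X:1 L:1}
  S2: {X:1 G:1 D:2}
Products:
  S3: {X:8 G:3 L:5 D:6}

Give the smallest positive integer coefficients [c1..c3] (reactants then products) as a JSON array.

X: 5·1+3·1 = 8 | 1·8 = 8
G: 5·0+3·1 = 3 | 1·3 = 3
L: 5·1+3·0 = 5 | 1·5 = 5
D: 5·0+3·2 = 6 | 1·6 = 6
gcd(5,3,1) = 1

Coefficients: [5, 3, 1]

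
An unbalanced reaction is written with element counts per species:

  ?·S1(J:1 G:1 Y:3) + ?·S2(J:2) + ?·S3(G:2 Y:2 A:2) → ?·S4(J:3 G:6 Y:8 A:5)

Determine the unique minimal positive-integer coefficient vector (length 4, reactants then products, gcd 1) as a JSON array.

Coefficients: [2, 2, 5, 2]

J: 2·1+2·2+5·0 = 6 | 2·3 = 6
G: 2·1+2·0+5·2 = 12 | 2·6 = 12
Y: 2·3+2·0+5·2 = 16 | 2·8 = 16
A: 2·0+2·0+5·2 = 10 | 2·5 = 10
gcd(2,2,5,2) = 1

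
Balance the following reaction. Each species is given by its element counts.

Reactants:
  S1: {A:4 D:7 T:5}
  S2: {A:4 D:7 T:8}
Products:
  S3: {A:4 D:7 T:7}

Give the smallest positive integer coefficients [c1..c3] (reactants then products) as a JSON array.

A: 1·4+2·4 = 12 | 3·4 = 12
D: 1·7+2·7 = 21 | 3·7 = 21
T: 1·5+2·8 = 21 | 3·7 = 21
gcd(1,2,3) = 1

Coefficients: [1, 2, 3]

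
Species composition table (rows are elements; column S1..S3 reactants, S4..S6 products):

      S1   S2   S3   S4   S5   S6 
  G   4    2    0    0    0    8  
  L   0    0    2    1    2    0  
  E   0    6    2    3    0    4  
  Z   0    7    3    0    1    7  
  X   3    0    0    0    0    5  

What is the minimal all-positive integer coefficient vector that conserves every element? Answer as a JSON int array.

G: 5·4+2·2+3·0 = 24 | 2·0+2·0+3·8 = 24
L: 5·0+2·0+3·2 = 6 | 2·1+2·2+3·0 = 6
E: 5·0+2·6+3·2 = 18 | 2·3+2·0+3·4 = 18
Z: 5·0+2·7+3·3 = 23 | 2·0+2·1+3·7 = 23
X: 5·3+2·0+3·0 = 15 | 2·0+2·0+3·5 = 15
gcd(5,2,3,2,2,3) = 1

Coefficients: [5, 2, 3, 2, 2, 3]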